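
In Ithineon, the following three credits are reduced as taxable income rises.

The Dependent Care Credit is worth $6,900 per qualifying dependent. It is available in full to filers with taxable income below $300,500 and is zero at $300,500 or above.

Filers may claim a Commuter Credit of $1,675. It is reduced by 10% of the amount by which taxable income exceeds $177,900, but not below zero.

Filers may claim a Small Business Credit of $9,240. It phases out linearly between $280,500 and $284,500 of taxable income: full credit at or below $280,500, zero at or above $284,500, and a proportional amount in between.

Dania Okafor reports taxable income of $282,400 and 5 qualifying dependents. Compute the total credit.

Dependent Care Credit: base = 5 × $6,900 = $34,500. $282,400 is below the $300,500 cutoff, so the full $34,500 applies.
Commuter Credit: 10% of the $104,500 excess over $177,900 is $10,450 ≥ base, so the credit is $0.
Small Business Credit: $282,400 is $1,900 into a $4,000 phase-out range, leaving 2,100/4,000 of the credit: $9,240 × 2,100/4,000 = $4,851.
Total: $34,500 + $0 + $4,851 = $39,351.

$39,351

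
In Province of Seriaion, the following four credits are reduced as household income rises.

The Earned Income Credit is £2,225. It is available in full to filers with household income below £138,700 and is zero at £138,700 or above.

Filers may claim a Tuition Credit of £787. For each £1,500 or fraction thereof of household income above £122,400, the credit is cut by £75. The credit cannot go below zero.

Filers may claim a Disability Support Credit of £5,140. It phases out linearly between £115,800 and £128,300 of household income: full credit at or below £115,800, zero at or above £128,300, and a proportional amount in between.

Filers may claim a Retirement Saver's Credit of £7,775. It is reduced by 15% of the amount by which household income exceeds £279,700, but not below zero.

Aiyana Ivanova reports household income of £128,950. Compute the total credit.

£10,412

Earned Income Credit: £128,950 is below the £138,700 cutoff, so the full £2,225 applies.
Tuition Credit: income exceeds £122,400 by £6,550, which is 5 full-or-partial £1,500 increments; reduction = 5 × £75 = £375, leaving £412.
Disability Support Credit: £128,950 is at or above £128,300, so the credit is £0.
Retirement Saver's Credit: £128,950 is at or below the £279,700 threshold, so the full £7,775 applies.
Total: £2,225 + £412 + £0 + £7,775 = £10,412.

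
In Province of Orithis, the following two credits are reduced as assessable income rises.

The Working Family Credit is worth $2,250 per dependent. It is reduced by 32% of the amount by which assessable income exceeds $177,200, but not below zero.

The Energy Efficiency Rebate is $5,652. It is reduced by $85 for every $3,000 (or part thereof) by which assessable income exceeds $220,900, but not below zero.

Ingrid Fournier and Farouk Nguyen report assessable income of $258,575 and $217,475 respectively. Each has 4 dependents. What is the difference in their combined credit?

$1,105

Ingrid ($258,575): Working Family Credit: base = 4 × $2,250 = $9,000. 32% of the $81,375 excess over $177,200 is $26,040 ≥ base, so the credit is $0. Energy Efficiency Rebate: income exceeds $220,900 by $37,675, which is 13 full-or-partial $3,000 increments; reduction = 13 × $85 = $1,105, leaving $4,547. total $0 + $4,547 = $4,547
Farouk ($217,475): Working Family Credit: base = 4 × $2,250 = $9,000. 32% of the $40,275 excess over $177,200 is $12,888 ≥ base, so the credit is $0. Energy Efficiency Rebate: $217,475 is at or below the $220,900 threshold, so the full $5,652 applies. total $0 + $5,652 = $5,652
Difference: |$4,547 − $5,652| = $1,105.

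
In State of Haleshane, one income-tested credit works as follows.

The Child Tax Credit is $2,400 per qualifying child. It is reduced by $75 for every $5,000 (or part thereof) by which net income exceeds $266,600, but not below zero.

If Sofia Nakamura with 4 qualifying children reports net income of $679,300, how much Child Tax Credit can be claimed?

Child Tax Credit: base = 4 × $2,400 = $9,600. income exceeds $266,600 by $412,700, which is 83 full-or-partial $5,000 increments; reduction = 83 × $75 = $6,225, leaving $3,375.

$3,375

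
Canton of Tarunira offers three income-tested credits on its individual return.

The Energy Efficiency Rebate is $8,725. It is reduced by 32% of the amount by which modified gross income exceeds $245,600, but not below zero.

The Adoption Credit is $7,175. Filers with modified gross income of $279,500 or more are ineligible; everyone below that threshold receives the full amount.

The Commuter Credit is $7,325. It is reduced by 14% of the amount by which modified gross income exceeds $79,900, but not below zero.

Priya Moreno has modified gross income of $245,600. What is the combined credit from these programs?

Energy Efficiency Rebate: $245,600 is at or below the $245,600 threshold, so the full $8,725 applies.
Adoption Credit: $245,600 is below the $279,500 cutoff, so the full $7,175 applies.
Commuter Credit: 14% of the $165,700 excess over $79,900 is $23,198 ≥ base, so the credit is $0.
Total: $8,725 + $7,175 + $0 = $15,900.

$15,900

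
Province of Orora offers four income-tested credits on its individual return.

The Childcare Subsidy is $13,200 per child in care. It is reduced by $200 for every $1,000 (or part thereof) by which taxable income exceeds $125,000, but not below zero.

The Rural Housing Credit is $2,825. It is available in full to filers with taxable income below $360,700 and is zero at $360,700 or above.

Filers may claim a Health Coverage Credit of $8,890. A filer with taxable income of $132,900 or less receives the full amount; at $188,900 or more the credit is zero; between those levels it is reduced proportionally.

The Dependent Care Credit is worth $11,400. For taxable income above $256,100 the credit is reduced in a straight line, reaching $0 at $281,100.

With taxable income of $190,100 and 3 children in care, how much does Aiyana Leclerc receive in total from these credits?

Childcare Subsidy: base = 3 × $13,200 = $39,600. income exceeds $125,000 by $65,100, which is 66 full-or-partial $1,000 increments; reduction = 66 × $200 = $13,200, leaving $26,400.
Rural Housing Credit: $190,100 is below the $360,700 cutoff, so the full $2,825 applies.
Health Coverage Credit: $190,100 is at or above $188,900, so the credit is $0.
Dependent Care Credit: $190,100 is at or below the $256,100 threshold, so the full $11,400 applies.
Total: $26,400 + $2,825 + $0 + $11,400 = $40,625.

$40,625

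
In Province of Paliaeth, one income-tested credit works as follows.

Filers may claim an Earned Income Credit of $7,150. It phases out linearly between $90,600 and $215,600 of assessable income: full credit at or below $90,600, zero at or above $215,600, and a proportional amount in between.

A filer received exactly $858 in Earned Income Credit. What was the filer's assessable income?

$858 is 858/7,150 of the full $7,150, so 6,292/7,150 of the $125,000 range has been used: income = $90,600 + $125,000 × 6,292/7,150 = $200,600.

$200,600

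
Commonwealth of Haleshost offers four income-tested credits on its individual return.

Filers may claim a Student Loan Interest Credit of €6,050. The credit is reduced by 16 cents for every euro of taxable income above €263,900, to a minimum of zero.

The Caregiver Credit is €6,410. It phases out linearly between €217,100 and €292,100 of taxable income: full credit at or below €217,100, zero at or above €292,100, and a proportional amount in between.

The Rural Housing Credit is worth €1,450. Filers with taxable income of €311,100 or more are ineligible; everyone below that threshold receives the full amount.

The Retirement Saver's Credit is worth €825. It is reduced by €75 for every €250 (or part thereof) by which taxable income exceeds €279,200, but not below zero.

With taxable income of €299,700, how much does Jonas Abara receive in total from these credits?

Student Loan Interest Credit: 16% of the €35,800 excess over €263,900 is €5,728; credit = €6,050 − €5,728 = €322.
Caregiver Credit: €299,700 is at or above €292,100, so the credit is €0.
Rural Housing Credit: €299,700 is below the €311,100 cutoff, so the full €1,450 applies.
Retirement Saver's Credit: income exceeds €279,200 by €20,500 → 82 increments × €75 = €6,150 ≥ base, so the credit is €0.
Total: €322 + €0 + €1,450 + €0 = €1,772.

€1,772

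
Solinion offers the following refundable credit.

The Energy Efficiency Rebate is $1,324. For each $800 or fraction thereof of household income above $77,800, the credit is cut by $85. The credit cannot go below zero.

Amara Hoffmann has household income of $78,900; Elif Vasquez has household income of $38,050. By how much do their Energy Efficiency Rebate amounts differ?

$170

Amara ($78,900): Energy Efficiency Rebate: income exceeds $77,800 by $1,100, which is 2 full-or-partial $800 increments; reduction = 2 × $85 = $170, leaving $1,154.
Elif ($38,050): Energy Efficiency Rebate: $38,050 is at or below the $77,800 threshold, so the full $1,324 applies.
Difference: |$1,154 − $1,324| = $170.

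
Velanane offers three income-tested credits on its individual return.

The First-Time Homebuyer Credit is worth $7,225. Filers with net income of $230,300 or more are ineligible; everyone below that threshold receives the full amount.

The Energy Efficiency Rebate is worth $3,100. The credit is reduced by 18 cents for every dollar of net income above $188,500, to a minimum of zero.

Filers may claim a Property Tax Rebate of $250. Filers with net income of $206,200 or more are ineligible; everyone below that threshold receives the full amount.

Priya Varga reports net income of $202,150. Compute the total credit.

$8,118

First-Time Homebuyer Credit: $202,150 is below the $230,300 cutoff, so the full $7,225 applies.
Energy Efficiency Rebate: 18% of the $13,650 excess over $188,500 is $2,457; credit = $3,100 − $2,457 = $643.
Property Tax Rebate: $202,150 is below the $206,200 cutoff, so the full $250 applies.
Total: $7,225 + $643 + $250 = $8,118.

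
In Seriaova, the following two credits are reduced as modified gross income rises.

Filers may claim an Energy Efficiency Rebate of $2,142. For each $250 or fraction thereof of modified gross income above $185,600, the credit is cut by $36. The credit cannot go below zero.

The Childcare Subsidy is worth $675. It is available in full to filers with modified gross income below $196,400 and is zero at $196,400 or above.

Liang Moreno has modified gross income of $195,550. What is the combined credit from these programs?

Energy Efficiency Rebate: income exceeds $185,600 by $9,950, which is 40 full-or-partial $250 increments; reduction = 40 × $36 = $1,440, leaving $702.
Childcare Subsidy: $195,550 is below the $196,400 cutoff, so the full $675 applies.
Total: $702 + $675 = $1,377.

$1,377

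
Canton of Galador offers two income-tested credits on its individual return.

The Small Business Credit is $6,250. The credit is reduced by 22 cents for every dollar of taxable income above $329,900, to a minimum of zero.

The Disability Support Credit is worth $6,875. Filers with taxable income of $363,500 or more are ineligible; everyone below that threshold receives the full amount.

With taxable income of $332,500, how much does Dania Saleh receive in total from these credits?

Small Business Credit: 22% of the $2,600 excess over $329,900 is $572; credit = $6,250 − $572 = $5,678.
Disability Support Credit: $332,500 is below the $363,500 cutoff, so the full $6,875 applies.
Total: $5,678 + $6,875 = $12,553.

$12,553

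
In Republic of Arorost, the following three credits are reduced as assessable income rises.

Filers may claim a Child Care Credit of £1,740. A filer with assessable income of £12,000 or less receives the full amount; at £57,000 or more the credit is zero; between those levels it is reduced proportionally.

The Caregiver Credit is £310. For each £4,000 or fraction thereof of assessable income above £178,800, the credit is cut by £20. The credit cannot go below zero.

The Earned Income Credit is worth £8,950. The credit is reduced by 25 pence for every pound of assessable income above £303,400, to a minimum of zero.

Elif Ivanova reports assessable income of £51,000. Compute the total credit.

£9,492

Child Care Credit: £51,000 is £39,000 into a £45,000 phase-out range, leaving 6,000/45,000 of the credit: £1,740 × 6,000/45,000 = £232.
Caregiver Credit: £51,000 is at or below the £178,800 threshold, so the full £310 applies.
Earned Income Credit: £51,000 is at or below the £303,400 threshold, so the full £8,950 applies.
Total: £232 + £310 + £8,950 = £9,492.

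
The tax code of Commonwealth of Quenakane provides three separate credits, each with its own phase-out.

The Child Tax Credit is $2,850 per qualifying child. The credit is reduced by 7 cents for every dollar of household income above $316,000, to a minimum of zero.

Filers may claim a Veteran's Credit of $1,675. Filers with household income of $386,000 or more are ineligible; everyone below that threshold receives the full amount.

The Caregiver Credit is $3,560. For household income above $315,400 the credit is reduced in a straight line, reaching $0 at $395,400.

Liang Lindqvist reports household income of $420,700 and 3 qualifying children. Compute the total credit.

$1,221

Child Tax Credit: base = 3 × $2,850 = $8,550. 7% of the $104,700 excess over $316,000 is $7,329; credit = $8,550 − $7,329 = $1,221.
Veteran's Credit: $420,700 meets or exceeds the $386,000 cutoff, so the credit is $0.
Caregiver Credit: $420,700 is at or above $395,400, so the credit is $0.
Total: $1,221 + $0 + $0 = $1,221.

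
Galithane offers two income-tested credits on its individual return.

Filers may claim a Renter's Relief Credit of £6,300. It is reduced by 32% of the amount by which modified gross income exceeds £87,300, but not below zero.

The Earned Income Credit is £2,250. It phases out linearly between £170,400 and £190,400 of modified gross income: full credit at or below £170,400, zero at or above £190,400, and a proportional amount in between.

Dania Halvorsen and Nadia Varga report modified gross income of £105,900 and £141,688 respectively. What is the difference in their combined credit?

Dania (£105,900): Renter's Relief Credit: 32% of the £18,600 excess over £87,300 is £5,952; credit = £6,300 − £5,952 = £348. Earned Income Credit: £105,900 is at or below the £170,400 threshold, so the full £2,250 applies. total £348 + £2,250 = £2,598
Nadia (£141,688): Renter's Relief Credit: 32% of the £54,388 excess over £87,300 is £17,404.16 ≥ base, so the credit is £0. Earned Income Credit: £141,688 is at or below the £170,400 threshold, so the full £2,250 applies. total £0 + £2,250 = £2,250
Difference: |£2,598 − £2,250| = £348.

£348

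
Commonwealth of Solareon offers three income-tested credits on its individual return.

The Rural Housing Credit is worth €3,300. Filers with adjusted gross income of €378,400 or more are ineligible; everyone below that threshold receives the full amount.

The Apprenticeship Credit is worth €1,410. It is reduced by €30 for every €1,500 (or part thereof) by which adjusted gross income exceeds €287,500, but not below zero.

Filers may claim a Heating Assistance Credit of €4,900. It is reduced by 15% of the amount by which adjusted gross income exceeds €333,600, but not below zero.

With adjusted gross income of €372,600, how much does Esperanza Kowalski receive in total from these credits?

Rural Housing Credit: €372,600 is below the €378,400 cutoff, so the full €3,300 applies.
Apprenticeship Credit: income exceeds €287,500 by €85,100 → 57 increments × €30 = €1,710 ≥ base, so the credit is €0.
Heating Assistance Credit: 15% of the €39,000 excess over €333,600 is €5,850 ≥ base, so the credit is €0.
Total: €3,300 + €0 + €0 = €3,300.

€3,300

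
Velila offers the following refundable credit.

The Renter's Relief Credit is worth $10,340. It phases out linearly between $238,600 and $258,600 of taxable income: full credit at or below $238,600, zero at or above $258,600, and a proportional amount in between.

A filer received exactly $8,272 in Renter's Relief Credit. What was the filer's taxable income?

$242,600

$8,272 is 8,272/10,340 of the full $10,340, so 2,068/10,340 of the $20,000 range has been used: income = $238,600 + $20,000 × 2,068/10,340 = $242,600.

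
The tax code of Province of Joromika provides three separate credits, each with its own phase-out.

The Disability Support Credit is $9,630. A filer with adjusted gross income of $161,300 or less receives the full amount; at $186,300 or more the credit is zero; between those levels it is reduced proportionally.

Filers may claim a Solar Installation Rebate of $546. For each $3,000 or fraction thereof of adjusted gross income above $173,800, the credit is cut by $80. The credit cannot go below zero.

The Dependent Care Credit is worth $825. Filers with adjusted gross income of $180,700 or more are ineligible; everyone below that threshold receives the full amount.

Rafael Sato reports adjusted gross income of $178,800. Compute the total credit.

Disability Support Credit: $178,800 is $17,500 into a $25,000 phase-out range, leaving 7,500/25,000 of the credit: $9,630 × 7,500/25,000 = $2,889.
Solar Installation Rebate: income exceeds $173,800 by $5,000, which is 2 full-or-partial $3,000 increments; reduction = 2 × $80 = $160, leaving $386.
Dependent Care Credit: $178,800 is below the $180,700 cutoff, so the full $825 applies.
Total: $2,889 + $386 + $825 = $4,100.

$4,100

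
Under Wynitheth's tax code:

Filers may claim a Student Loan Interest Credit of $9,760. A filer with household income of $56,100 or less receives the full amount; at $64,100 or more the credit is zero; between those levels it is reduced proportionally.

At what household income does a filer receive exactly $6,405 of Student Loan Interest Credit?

$58,850

$6,405 is 6,405/9,760 of the full $9,760, so 3,355/9,760 of the $8,000 range has been used: income = $56,100 + $8,000 × 3,355/9,760 = $58,850.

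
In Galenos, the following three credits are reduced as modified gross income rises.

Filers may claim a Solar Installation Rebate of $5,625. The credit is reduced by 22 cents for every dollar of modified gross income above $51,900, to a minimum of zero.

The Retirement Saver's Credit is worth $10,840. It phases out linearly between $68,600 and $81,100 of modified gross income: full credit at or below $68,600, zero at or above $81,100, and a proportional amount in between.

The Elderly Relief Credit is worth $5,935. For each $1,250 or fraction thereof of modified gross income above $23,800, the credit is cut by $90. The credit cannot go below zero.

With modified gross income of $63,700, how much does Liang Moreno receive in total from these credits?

$16,924

Solar Installation Rebate: 22% of the $11,800 excess over $51,900 is $2,596; credit = $5,625 − $2,596 = $3,029.
Retirement Saver's Credit: $63,700 is at or below the $68,600 threshold, so the full $10,840 applies.
Elderly Relief Credit: income exceeds $23,800 by $39,900, which is 32 full-or-partial $1,250 increments; reduction = 32 × $90 = $2,880, leaving $3,055.
Total: $3,029 + $10,840 + $3,055 = $16,924.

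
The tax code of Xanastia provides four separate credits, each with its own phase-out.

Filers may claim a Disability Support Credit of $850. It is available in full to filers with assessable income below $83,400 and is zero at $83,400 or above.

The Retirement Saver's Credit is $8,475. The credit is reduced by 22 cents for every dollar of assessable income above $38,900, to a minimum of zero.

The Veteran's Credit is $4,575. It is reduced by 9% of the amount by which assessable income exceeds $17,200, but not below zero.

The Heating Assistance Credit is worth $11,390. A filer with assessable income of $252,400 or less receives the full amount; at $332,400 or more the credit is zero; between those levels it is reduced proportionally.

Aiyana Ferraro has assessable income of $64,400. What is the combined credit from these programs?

Disability Support Credit: $64,400 is below the $83,400 cutoff, so the full $850 applies.
Retirement Saver's Credit: 22% of the $25,500 excess over $38,900 is $5,610; credit = $8,475 − $5,610 = $2,865.
Veteran's Credit: 9% of the $47,200 excess over $17,200 is $4,248; credit = $4,575 − $4,248 = $327.
Heating Assistance Credit: $64,400 is at or below the $252,400 threshold, so the full $11,390 applies.
Total: $850 + $2,865 + $327 + $11,390 = $15,432.

$15,432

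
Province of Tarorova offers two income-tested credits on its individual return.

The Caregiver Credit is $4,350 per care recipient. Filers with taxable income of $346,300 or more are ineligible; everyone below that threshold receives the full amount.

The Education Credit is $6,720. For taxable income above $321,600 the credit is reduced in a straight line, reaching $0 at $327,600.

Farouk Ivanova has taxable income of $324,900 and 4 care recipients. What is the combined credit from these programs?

$20,424

Caregiver Credit: base = 4 × $4,350 = $17,400. $324,900 is below the $346,300 cutoff, so the full $17,400 applies.
Education Credit: $324,900 is $3,300 into a $6,000 phase-out range, leaving 2,700/6,000 of the credit: $6,720 × 2,700/6,000 = $3,024.
Total: $17,400 + $3,024 = $20,424.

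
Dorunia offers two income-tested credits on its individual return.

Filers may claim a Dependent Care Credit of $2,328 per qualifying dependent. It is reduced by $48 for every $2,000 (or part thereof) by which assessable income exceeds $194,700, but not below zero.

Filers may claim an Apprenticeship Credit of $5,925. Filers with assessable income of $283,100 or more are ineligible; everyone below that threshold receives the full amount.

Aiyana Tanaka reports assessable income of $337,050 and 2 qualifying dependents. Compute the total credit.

Dependent Care Credit: base = 2 × $2,328 = $4,656. income exceeds $194,700 by $142,350, which is 72 full-or-partial $2,000 increments; reduction = 72 × $48 = $3,456, leaving $1,200.
Apprenticeship Credit: $337,050 meets or exceeds the $283,100 cutoff, so the credit is $0.
Total: $1,200 + $0 = $1,200.

$1,200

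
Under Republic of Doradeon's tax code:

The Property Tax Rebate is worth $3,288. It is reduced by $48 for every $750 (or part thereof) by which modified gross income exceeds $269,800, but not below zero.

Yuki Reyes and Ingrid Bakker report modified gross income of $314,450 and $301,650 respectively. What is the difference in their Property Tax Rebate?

Yuki ($314,450): Property Tax Rebate: income exceeds $269,800 by $44,650, which is 60 full-or-partial $750 increments; reduction = 60 × $48 = $2,880, leaving $408.
Ingrid ($301,650): Property Tax Rebate: income exceeds $269,800 by $31,850, which is 43 full-or-partial $750 increments; reduction = 43 × $48 = $2,064, leaving $1,224.
Difference: |$408 − $1,224| = $816.

$816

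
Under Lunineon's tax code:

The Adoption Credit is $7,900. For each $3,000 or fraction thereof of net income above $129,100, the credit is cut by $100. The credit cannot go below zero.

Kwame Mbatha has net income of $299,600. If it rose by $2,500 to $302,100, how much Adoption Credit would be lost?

At $299,600 — income exceeds $129,100 by $170,500, which is 57 full-or-partial $3,000 increments; reduction = 57 × $100 = $5,700, leaving $2,200.
At $302,100 — income exceeds $129,100 by $173,000, which is 58 full-or-partial $3,000 increments; reduction = 58 × $100 = $5,800, leaving $2,100.
Lost: $2,200 − $2,100 = $100.

$100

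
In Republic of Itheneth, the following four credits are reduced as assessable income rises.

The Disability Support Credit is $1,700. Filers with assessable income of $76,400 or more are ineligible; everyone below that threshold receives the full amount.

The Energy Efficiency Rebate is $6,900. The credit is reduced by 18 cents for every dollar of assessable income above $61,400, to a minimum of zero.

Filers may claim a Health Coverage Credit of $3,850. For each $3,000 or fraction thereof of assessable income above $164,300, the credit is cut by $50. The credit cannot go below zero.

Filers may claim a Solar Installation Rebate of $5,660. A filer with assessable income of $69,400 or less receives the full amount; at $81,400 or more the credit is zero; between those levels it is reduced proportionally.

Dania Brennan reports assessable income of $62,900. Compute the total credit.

Disability Support Credit: $62,900 is below the $76,400 cutoff, so the full $1,700 applies.
Energy Efficiency Rebate: 18% of the $1,500 excess over $61,400 is $270; credit = $6,900 − $270 = $6,630.
Health Coverage Credit: $62,900 is at or below the $164,300 threshold, so the full $3,850 applies.
Solar Installation Rebate: $62,900 is at or below the $69,400 threshold, so the full $5,660 applies.
Total: $1,700 + $6,630 + $3,850 + $5,660 = $17,840.

$17,840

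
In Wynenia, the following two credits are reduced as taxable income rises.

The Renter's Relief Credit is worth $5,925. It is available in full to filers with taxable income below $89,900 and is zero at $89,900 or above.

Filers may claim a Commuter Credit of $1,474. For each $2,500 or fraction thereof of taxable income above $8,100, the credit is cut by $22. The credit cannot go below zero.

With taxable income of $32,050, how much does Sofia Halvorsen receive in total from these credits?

Renter's Relief Credit: $32,050 is below the $89,900 cutoff, so the full $5,925 applies.
Commuter Credit: income exceeds $8,100 by $23,950, which is 10 full-or-partial $2,500 increments; reduction = 10 × $22 = $220, leaving $1,254.
Total: $5,925 + $1,254 = $7,179.

$7,179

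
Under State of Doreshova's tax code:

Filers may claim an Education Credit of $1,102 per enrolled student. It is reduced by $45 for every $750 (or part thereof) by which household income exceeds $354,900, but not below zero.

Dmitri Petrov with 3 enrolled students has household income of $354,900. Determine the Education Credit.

$3,306

Education Credit: base = 3 × $1,102 = $3,306. $354,900 is at or below the $354,900 threshold, so the full $3,306 applies.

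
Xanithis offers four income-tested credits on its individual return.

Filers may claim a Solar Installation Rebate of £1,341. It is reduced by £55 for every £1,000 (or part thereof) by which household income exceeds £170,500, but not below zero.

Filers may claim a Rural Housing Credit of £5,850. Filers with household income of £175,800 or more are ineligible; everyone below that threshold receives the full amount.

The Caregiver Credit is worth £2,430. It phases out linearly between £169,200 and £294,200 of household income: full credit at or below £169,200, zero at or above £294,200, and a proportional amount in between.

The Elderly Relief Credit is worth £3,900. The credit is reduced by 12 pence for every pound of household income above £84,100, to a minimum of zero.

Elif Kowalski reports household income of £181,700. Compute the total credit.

Solar Installation Rebate: income exceeds £170,500 by £11,200, which is 12 full-or-partial £1,000 increments; reduction = 12 × £55 = £660, leaving £681.
Rural Housing Credit: £181,700 meets or exceeds the £175,800 cutoff, so the credit is £0.
Caregiver Credit: £181,700 is £12,500 into a £125,000 phase-out range, leaving 112,500/125,000 of the credit: £2,430 × 112,500/125,000 = £2,187.
Elderly Relief Credit: 12% of the £97,600 excess over £84,100 is £11,712 ≥ base, so the credit is £0.
Total: £681 + £0 + £2,187 + £0 = £2,868.

£2,868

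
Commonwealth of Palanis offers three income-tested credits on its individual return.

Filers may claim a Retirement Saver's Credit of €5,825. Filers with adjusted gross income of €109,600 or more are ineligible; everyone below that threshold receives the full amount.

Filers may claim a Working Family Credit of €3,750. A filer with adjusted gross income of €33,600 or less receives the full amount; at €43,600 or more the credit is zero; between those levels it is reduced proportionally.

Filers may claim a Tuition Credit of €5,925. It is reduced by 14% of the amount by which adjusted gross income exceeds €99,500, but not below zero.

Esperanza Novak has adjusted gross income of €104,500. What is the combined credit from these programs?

€11,050

Retirement Saver's Credit: €104,500 is below the €109,600 cutoff, so the full €5,825 applies.
Working Family Credit: €104,500 is at or above €43,600, so the credit is €0.
Tuition Credit: 14% of the €5,000 excess over €99,500 is €700; credit = €5,925 − €700 = €5,225.
Total: €5,825 + €0 + €5,225 = €11,050.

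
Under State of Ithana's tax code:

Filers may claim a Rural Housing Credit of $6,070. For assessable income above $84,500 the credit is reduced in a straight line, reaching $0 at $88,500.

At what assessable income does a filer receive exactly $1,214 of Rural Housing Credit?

$87,700

$1,214 is 1,214/6,070 of the full $6,070, so 4,856/6,070 of the $4,000 range has been used: income = $84,500 + $4,000 × 4,856/6,070 = $87,700.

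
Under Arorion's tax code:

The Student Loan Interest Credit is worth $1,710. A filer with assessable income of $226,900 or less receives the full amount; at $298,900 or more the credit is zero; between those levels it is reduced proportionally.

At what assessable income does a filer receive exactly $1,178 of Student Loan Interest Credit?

$249,300

$1,178 is 1,178/1,710 of the full $1,710, so 532/1,710 of the $72,000 range has been used: income = $226,900 + $72,000 × 532/1,710 = $249,300.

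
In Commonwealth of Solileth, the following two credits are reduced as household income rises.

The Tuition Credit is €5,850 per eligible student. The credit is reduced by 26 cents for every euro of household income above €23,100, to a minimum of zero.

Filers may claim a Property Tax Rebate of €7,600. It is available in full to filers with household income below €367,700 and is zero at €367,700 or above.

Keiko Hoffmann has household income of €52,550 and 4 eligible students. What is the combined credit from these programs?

€23,343

Tuition Credit: base = 4 × €5,850 = €23,400. 26% of the €29,450 excess over €23,100 is €7,657; credit = €23,400 − €7,657 = €15,743.
Property Tax Rebate: €52,550 is below the €367,700 cutoff, so the full €7,600 applies.
Total: €15,743 + €7,600 = €23,343.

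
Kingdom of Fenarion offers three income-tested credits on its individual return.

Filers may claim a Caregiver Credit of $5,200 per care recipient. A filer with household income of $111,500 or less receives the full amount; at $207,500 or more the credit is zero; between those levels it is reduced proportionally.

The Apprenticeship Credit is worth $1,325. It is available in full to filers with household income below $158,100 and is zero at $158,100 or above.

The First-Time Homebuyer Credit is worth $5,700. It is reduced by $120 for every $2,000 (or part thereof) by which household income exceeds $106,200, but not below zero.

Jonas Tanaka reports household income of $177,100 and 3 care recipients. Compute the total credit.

Caregiver Credit: base = 3 × $5,200 = $15,600. $177,100 is $65,600 into a $96,000 phase-out range, leaving 30,400/96,000 of the credit: $15,600 × 30,400/96,000 = $4,940.
Apprenticeship Credit: $177,100 meets or exceeds the $158,100 cutoff, so the credit is $0.
First-Time Homebuyer Credit: income exceeds $106,200 by $70,900, which is 36 full-or-partial $2,000 increments; reduction = 36 × $120 = $4,320, leaving $1,380.
Total: $4,940 + $0 + $1,380 = $6,320.

$6,320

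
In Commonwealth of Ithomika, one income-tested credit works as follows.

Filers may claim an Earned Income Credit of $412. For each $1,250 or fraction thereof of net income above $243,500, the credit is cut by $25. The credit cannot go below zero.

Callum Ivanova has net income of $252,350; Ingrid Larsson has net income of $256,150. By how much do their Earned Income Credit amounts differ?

$75

Callum ($252,350): Earned Income Credit: income exceeds $243,500 by $8,850, which is 8 full-or-partial $1,250 increments; reduction = 8 × $25 = $200, leaving $212.
Ingrid ($256,150): Earned Income Credit: income exceeds $243,500 by $12,650, which is 11 full-or-partial $1,250 increments; reduction = 11 × $25 = $275, leaving $137.
Difference: |$212 − $137| = $75.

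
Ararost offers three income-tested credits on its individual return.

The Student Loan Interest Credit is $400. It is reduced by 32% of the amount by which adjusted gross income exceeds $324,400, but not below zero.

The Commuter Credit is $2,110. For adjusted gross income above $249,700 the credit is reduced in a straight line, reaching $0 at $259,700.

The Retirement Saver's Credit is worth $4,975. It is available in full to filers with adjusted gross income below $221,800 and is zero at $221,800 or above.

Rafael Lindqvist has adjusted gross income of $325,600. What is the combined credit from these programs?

Student Loan Interest Credit: 32% of the $1,200 excess over $324,400 is $384; credit = $400 − $384 = $16.
Commuter Credit: $325,600 is at or above $259,700, so the credit is $0.
Retirement Saver's Credit: $325,600 meets or exceeds the $221,800 cutoff, so the credit is $0.
Total: $16 + $0 + $0 = $16.

$16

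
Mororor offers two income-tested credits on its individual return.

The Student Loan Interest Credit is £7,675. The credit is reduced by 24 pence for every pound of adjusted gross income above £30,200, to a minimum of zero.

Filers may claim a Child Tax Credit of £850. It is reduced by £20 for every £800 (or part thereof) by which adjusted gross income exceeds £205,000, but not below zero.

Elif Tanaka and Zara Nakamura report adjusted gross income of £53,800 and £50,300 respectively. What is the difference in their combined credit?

£840

Elif (£53,800): Student Loan Interest Credit: 24% of the £23,600 excess over £30,200 is £5,664; credit = £7,675 − £5,664 = £2,011. Child Tax Credit: £53,800 is at or below the £205,000 threshold, so the full £850 applies. total £2,011 + £850 = £2,861
Zara (£50,300): Student Loan Interest Credit: 24% of the £20,100 excess over £30,200 is £4,824; credit = £7,675 − £4,824 = £2,851. Child Tax Credit: £50,300 is at or below the £205,000 threshold, so the full £850 applies. total £2,851 + £850 = £3,701
Difference: |£2,861 − £3,701| = £840.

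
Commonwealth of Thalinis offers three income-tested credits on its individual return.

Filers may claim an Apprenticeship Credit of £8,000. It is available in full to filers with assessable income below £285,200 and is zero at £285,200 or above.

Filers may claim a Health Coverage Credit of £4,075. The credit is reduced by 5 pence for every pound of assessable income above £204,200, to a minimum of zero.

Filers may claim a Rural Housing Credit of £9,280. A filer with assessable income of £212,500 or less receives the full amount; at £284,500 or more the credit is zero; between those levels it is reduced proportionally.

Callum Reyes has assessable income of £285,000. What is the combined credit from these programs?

£8,035

Apprenticeship Credit: £285,000 is below the £285,200 cutoff, so the full £8,000 applies.
Health Coverage Credit: 5% of the £80,800 excess over £204,200 is £4,040; credit = £4,075 − £4,040 = £35.
Rural Housing Credit: £285,000 is at or above £284,500, so the credit is £0.
Total: £8,000 + £35 + £0 = £8,035.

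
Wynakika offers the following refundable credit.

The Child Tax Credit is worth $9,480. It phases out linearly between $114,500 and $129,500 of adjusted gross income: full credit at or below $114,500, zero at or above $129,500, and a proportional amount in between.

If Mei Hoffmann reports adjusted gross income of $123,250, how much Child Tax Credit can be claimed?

$3,950

Child Tax Credit: $123,250 is $8,750 into a $15,000 phase-out range, leaving 6,250/15,000 of the credit: $9,480 × 6,250/15,000 = $3,950.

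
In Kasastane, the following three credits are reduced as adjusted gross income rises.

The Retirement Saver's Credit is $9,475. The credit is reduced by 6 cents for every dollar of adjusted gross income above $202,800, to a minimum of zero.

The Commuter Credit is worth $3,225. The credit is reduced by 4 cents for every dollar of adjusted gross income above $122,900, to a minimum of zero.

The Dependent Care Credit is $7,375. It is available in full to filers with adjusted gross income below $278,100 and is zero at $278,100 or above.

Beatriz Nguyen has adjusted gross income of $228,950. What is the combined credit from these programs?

Retirement Saver's Credit: 6% of the $26,150 excess over $202,800 is $1,569; credit = $9,475 − $1,569 = $7,906.
Commuter Credit: 4% of the $106,050 excess over $122,900 is $4,242 ≥ base, so the credit is $0.
Dependent Care Credit: $228,950 is below the $278,100 cutoff, so the full $7,375 applies.
Total: $7,906 + $0 + $7,375 = $15,281.

$15,281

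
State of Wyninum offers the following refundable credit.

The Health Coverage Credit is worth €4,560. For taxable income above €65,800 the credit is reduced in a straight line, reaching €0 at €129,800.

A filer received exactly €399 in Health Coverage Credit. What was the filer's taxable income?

€124,200

€399 is 399/4,560 of the full €4,560, so 4,161/4,560 of the €64,000 range has been used: income = €65,800 + €64,000 × 4,161/4,560 = €124,200.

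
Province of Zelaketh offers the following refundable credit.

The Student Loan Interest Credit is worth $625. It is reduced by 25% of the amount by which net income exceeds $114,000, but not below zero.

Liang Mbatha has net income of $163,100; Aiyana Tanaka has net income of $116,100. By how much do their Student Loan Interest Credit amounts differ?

Liang ($163,100): Student Loan Interest Credit: 25% of the $49,100 excess over $114,000 is $12,275 ≥ base, so the credit is $0.
Aiyana ($116,100): Student Loan Interest Credit: 25% of the $2,100 excess over $114,000 is $525; credit = $625 − $525 = $100.
Difference: |$0 − $100| = $100.

$100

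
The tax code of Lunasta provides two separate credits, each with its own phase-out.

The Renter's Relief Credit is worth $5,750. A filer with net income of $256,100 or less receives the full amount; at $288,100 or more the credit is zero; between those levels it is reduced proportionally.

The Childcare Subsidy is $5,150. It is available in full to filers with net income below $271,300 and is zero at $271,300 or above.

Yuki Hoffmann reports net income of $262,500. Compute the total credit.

$9,750

Renter's Relief Credit: $262,500 is $6,400 into a $32,000 phase-out range, leaving 25,600/32,000 of the credit: $5,750 × 25,600/32,000 = $4,600.
Childcare Subsidy: $262,500 is below the $271,300 cutoff, so the full $5,150 applies.
Total: $4,600 + $5,150 = $9,750.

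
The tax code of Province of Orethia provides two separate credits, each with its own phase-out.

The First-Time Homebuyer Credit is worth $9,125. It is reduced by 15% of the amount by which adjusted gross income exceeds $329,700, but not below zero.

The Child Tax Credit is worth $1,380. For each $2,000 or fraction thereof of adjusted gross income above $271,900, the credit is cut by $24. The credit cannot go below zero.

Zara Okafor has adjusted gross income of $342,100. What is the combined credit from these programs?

First-Time Homebuyer Credit: 15% of the $12,400 excess over $329,700 is $1,860; credit = $9,125 − $1,860 = $7,265.
Child Tax Credit: income exceeds $271,900 by $70,200, which is 36 full-or-partial $2,000 increments; reduction = 36 × $24 = $864, leaving $516.
Total: $7,265 + $516 = $7,781.

$7,781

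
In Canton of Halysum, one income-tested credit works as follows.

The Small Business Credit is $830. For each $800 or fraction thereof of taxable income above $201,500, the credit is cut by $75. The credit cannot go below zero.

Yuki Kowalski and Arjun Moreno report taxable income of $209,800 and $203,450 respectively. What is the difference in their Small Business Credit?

Yuki ($209,800): Small Business Credit: income exceeds $201,500 by $8,300, which is 11 full-or-partial $800 increments; reduction = 11 × $75 = $825, leaving $5.
Arjun ($203,450): Small Business Credit: income exceeds $201,500 by $1,950, which is 3 full-or-partial $800 increments; reduction = 3 × $75 = $225, leaving $605.
Difference: |$5 − $605| = $600.

$600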